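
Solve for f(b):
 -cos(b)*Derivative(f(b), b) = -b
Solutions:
 f(b) = C1 + Integral(b/cos(b), b)


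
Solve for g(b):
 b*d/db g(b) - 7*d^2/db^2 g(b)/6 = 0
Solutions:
 g(b) = C1 + C2*erfi(sqrt(21)*b/7)


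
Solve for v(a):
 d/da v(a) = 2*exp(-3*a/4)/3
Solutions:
 v(a) = C1 - 8*exp(-3*a/4)/9


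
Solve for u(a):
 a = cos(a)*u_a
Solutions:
 u(a) = C1 + Integral(a/cos(a), a)


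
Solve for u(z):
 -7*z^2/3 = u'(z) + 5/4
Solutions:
 u(z) = C1 - 7*z^3/9 - 5*z/4


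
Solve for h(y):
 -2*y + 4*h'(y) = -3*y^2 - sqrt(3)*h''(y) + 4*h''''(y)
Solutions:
 h(y) = C1 + C2*exp(-y*(3^(5/6)/(sqrt(144 - sqrt(3)) + 12)^(1/3) + 3^(2/3)*(sqrt(144 - sqrt(3)) + 12)^(1/3))/12)*sin(y*(-3^(1/6)*(sqrt(144 - sqrt(3)) + 12)^(1/3) + 3^(1/3)/(sqrt(144 - sqrt(3)) + 12)^(1/3))/4) + C3*exp(-y*(3^(5/6)/(sqrt(144 - sqrt(3)) + 12)^(1/3) + 3^(2/3)*(sqrt(144 - sqrt(3)) + 12)^(1/3))/12)*cos(y*(-3^(1/6)*(sqrt(144 - sqrt(3)) + 12)^(1/3) + 3^(1/3)/(sqrt(144 - sqrt(3)) + 12)^(1/3))/4) + C4*exp(y*(3^(5/6)/(sqrt(144 - sqrt(3)) + 12)^(1/3) + 3^(2/3)*(sqrt(144 - sqrt(3)) + 12)^(1/3))/6) - y^3/4 + y^2/4 + 3*sqrt(3)*y^2/16 - 9*y/32 - sqrt(3)*y/8


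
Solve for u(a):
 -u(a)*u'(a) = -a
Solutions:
 u(a) = -sqrt(C1 + a^2)
 u(a) = sqrt(C1 + a^2)


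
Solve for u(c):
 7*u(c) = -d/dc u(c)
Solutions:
 u(c) = C1*exp(-7*c)


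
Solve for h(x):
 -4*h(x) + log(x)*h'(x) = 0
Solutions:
 h(x) = C1*exp(4*li(x))


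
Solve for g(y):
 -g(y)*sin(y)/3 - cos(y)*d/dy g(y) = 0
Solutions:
 g(y) = C1*cos(y)^(1/3)


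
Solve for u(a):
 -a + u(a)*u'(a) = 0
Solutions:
 u(a) = -sqrt(C1 + a^2)
 u(a) = sqrt(C1 + a^2)


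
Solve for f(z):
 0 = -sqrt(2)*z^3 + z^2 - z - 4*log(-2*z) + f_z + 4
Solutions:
 f(z) = C1 + sqrt(2)*z^4/4 - z^3/3 + z^2/2 + 4*z*log(-z) + 4*z*(-2 + log(2))


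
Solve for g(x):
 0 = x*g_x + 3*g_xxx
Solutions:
 g(x) = C1 + Integral(C2*airyai(-3^(2/3)*x/3) + C3*airybi(-3^(2/3)*x/3), x)


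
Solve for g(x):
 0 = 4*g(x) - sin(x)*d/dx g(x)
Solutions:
 g(x) = C1*(cos(x)^2 - 2*cos(x) + 1)/(cos(x)^2 + 2*cos(x) + 1)


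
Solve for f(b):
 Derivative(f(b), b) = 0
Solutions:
 f(b) = C1


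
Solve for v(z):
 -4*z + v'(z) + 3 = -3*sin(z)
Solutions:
 v(z) = C1 + 2*z^2 - 3*z + 3*cos(z)


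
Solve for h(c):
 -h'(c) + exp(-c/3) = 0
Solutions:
 h(c) = C1 - 3*exp(-c/3)


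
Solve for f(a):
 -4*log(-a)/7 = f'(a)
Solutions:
 f(a) = C1 - 4*a*log(-a)/7 + 4*a/7


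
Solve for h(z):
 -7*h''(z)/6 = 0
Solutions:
 h(z) = C1 + C2*z


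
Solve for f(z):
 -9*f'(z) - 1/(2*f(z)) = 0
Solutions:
 f(z) = -sqrt(C1 - z)/3
 f(z) = sqrt(C1 - z)/3


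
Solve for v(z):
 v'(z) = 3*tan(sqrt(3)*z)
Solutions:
 v(z) = C1 - sqrt(3)*log(cos(sqrt(3)*z))


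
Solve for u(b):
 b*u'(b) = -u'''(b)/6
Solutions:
 u(b) = C1 + Integral(C2*airyai(-6^(1/3)*b) + C3*airybi(-6^(1/3)*b), b)


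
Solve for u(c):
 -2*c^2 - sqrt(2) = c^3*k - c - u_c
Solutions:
 u(c) = C1 + c^4*k/4 + 2*c^3/3 - c^2/2 + sqrt(2)*c


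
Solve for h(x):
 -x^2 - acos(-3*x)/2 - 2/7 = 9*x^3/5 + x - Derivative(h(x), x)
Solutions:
 h(x) = C1 + 9*x^4/20 + x^3/3 + x^2/2 + x*acos(-3*x)/2 + 2*x/7 + sqrt(1 - 9*x^2)/6


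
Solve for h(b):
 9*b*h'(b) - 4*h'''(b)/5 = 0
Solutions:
 h(b) = C1 + Integral(C2*airyai(90^(1/3)*b/2) + C3*airybi(90^(1/3)*b/2), b)


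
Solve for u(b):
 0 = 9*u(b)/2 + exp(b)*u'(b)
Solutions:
 u(b) = C1*exp(9*exp(-b)/2)


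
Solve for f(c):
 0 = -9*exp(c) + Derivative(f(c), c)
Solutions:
 f(c) = C1 + 9*exp(c)


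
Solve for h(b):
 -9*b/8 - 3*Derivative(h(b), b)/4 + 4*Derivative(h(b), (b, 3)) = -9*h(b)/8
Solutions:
 h(b) = C3*exp(-3*b/4) + b + (C1*sin(sqrt(15)*b/8) + C2*cos(sqrt(15)*b/8))*exp(3*b/8) + 2/3


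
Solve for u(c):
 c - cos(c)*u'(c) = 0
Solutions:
 u(c) = C1 + Integral(c/cos(c), c)


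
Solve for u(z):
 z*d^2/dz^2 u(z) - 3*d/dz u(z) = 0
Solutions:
 u(z) = C1 + C2*z^4


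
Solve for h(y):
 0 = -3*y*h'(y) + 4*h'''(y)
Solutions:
 h(y) = C1 + Integral(C2*airyai(6^(1/3)*y/2) + C3*airybi(6^(1/3)*y/2), y)


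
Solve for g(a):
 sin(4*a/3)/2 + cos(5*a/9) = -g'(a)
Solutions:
 g(a) = C1 - 9*sin(5*a/9)/5 + 3*cos(4*a/3)/8


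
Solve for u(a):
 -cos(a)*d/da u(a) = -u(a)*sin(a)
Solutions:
 u(a) = C1/cos(a)


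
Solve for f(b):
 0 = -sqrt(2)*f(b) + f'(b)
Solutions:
 f(b) = C1*exp(sqrt(2)*b)


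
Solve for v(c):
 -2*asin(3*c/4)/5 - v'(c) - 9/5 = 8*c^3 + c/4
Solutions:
 v(c) = C1 - 2*c^4 - c^2/8 - 2*c*asin(3*c/4)/5 - 9*c/5 - 2*sqrt(16 - 9*c^2)/15


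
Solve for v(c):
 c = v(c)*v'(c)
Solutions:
 v(c) = -sqrt(C1 + c^2)
 v(c) = sqrt(C1 + c^2)


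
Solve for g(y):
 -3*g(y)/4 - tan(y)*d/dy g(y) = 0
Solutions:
 g(y) = C1/sin(y)^(3/4)


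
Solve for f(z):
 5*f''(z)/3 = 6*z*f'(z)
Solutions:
 f(z) = C1 + C2*erfi(3*sqrt(5)*z/5)


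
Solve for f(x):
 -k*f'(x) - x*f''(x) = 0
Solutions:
 f(x) = C1 + x^(1 - re(k))*(C2*sin(log(x)*Abs(im(k))) + C3*cos(log(x)*im(k)))


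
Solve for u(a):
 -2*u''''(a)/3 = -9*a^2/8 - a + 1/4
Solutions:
 u(a) = C1 + C2*a + C3*a^2 + C4*a^3 + 3*a^6/640 + a^5/80 - a^4/64


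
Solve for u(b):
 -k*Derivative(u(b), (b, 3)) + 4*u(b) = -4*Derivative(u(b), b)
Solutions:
 u(b) = C1*exp(b*(6^(1/3)*(sqrt(3)*sqrt((27 - 16/k)/k^2) - 9/k)^(1/3)/6 - 2^(1/3)*3^(5/6)*I*(sqrt(3)*sqrt((27 - 16/k)/k^2) - 9/k)^(1/3)/6 - 8/(k*(-6^(1/3) + 2^(1/3)*3^(5/6)*I)*(sqrt(3)*sqrt((27 - 16/k)/k^2) - 9/k)^(1/3)))) + C2*exp(b*(6^(1/3)*(sqrt(3)*sqrt((27 - 16/k)/k^2) - 9/k)^(1/3)/6 + 2^(1/3)*3^(5/6)*I*(sqrt(3)*sqrt((27 - 16/k)/k^2) - 9/k)^(1/3)/6 + 8/(k*(6^(1/3) + 2^(1/3)*3^(5/6)*I)*(sqrt(3)*sqrt((27 - 16/k)/k^2) - 9/k)^(1/3)))) + C3*exp(-6^(1/3)*b*((sqrt(3)*sqrt((27 - 16/k)/k^2) - 9/k)^(1/3) + 2*6^(1/3)/(k*(sqrt(3)*sqrt((27 - 16/k)/k^2) - 9/k)^(1/3)))/3)


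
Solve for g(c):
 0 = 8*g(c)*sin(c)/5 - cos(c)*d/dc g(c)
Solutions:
 g(c) = C1/cos(c)^(8/5)


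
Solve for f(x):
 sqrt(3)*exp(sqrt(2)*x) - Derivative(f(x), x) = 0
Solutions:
 f(x) = C1 + sqrt(6)*exp(sqrt(2)*x)/2


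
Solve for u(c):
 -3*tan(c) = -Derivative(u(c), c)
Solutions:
 u(c) = C1 - 3*log(cos(c))


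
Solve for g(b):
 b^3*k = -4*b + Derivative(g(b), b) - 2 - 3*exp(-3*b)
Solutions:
 g(b) = C1 + b^4*k/4 + 2*b^2 + 2*b - exp(-3*b)


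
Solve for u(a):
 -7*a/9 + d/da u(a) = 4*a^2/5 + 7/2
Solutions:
 u(a) = C1 + 4*a^3/15 + 7*a^2/18 + 7*a/2


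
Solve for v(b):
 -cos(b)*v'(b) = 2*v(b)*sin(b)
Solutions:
 v(b) = C1*cos(b)^2


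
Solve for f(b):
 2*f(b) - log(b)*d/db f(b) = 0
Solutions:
 f(b) = C1*exp(2*li(b))


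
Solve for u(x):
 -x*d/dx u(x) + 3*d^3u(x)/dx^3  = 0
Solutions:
 u(x) = C1 + Integral(C2*airyai(3^(2/3)*x/3) + C3*airybi(3^(2/3)*x/3), x)


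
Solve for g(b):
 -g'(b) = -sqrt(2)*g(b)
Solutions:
 g(b) = C1*exp(sqrt(2)*b)


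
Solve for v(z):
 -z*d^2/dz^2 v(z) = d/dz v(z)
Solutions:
 v(z) = C1 + C2*log(z)


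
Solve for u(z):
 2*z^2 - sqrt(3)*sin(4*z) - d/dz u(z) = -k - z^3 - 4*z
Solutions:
 u(z) = C1 + k*z + z^4/4 + 2*z^3/3 + 2*z^2 + sqrt(3)*cos(4*z)/4


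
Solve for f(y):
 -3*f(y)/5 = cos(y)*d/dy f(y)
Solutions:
 f(y) = C1*(sin(y) - 1)^(3/10)/(sin(y) + 1)^(3/10)


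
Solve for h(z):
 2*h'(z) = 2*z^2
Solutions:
 h(z) = C1 + z^3/3


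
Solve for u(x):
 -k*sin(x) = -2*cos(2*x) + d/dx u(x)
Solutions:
 u(x) = C1 + k*cos(x) + sin(2*x)


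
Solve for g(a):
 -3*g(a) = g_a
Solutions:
 g(a) = C1*exp(-3*a)


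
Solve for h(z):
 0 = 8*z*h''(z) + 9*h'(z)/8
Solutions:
 h(z) = C1 + C2*z^(55/64)


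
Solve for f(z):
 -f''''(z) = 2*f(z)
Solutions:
 f(z) = (C1*sin(2^(3/4)*z/2) + C2*cos(2^(3/4)*z/2))*exp(-2^(3/4)*z/2) + (C3*sin(2^(3/4)*z/2) + C4*cos(2^(3/4)*z/2))*exp(2^(3/4)*z/2)


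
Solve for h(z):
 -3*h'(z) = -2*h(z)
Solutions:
 h(z) = C1*exp(2*z/3)


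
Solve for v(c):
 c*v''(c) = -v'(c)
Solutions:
 v(c) = C1 + C2*log(c)


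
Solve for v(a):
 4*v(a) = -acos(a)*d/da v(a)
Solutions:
 v(a) = C1*exp(-4*Integral(1/acos(a), a))


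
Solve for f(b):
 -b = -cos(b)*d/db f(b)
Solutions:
 f(b) = C1 + Integral(b/cos(b), b)


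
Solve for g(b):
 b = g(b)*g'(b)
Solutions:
 g(b) = -sqrt(C1 + b^2)
 g(b) = sqrt(C1 + b^2)


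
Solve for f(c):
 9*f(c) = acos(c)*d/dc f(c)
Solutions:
 f(c) = C1*exp(9*Integral(1/acos(c), c))


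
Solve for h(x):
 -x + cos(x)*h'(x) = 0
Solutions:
 h(x) = C1 + Integral(x/cos(x), x)


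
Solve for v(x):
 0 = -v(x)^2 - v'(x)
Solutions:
 v(x) = 1/(C1 + x)


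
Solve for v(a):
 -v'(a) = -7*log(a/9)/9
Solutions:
 v(a) = C1 + 7*a*log(a)/9 - 14*a*log(3)/9 - 7*a/9


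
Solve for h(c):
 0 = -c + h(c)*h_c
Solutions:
 h(c) = -sqrt(C1 + c^2)
 h(c) = sqrt(C1 + c^2)


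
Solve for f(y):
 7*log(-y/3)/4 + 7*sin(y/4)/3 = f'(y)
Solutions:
 f(y) = C1 + 7*y*log(-y)/4 - 7*y*log(3)/4 - 7*y/4 - 28*cos(y/4)/3


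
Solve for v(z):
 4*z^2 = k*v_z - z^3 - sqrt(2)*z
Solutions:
 v(z) = C1 + z^4/(4*k) + 4*z^3/(3*k) + sqrt(2)*z^2/(2*k)


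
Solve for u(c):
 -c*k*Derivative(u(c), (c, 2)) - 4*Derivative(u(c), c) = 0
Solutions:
 u(c) = C1 + c^(((re(k) - 4)*re(k) + im(k)^2)/(re(k)^2 + im(k)^2))*(C2*sin(4*log(c)*Abs(im(k))/(re(k)^2 + im(k)^2)) + C3*cos(4*log(c)*im(k)/(re(k)^2 + im(k)^2)))


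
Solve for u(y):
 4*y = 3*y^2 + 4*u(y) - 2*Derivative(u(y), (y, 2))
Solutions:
 u(y) = C1*exp(-sqrt(2)*y) + C2*exp(sqrt(2)*y) - 3*y^2/4 + y - 3/4


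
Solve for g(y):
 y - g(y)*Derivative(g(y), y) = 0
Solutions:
 g(y) = -sqrt(C1 + y^2)
 g(y) = sqrt(C1 + y^2)


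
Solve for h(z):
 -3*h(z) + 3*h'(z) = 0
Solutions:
 h(z) = C1*exp(z)


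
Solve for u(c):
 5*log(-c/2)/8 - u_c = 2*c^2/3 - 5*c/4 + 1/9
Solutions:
 u(c) = C1 - 2*c^3/9 + 5*c^2/8 + 5*c*log(-c)/8 + c*(-53 - 45*log(2))/72


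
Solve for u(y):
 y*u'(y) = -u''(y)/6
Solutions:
 u(y) = C1 + C2*erf(sqrt(3)*y)


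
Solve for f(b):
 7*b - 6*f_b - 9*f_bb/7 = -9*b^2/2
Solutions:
 f(b) = C1 + C2*exp(-14*b/3) + b^3/4 + 71*b^2/168 - 71*b/392


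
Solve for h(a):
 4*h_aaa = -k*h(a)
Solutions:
 h(a) = C1*exp(2^(1/3)*a*(-k)^(1/3)/2) + C2*exp(2^(1/3)*a*(-k)^(1/3)*(-1 + sqrt(3)*I)/4) + C3*exp(-2^(1/3)*a*(-k)^(1/3)*(1 + sqrt(3)*I)/4)


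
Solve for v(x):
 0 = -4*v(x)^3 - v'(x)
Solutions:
 v(x) = -sqrt(2)*sqrt(-1/(C1 - 4*x))/2
 v(x) = sqrt(2)*sqrt(-1/(C1 - 4*x))/2


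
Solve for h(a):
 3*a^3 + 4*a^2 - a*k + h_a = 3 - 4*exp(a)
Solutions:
 h(a) = C1 - 3*a^4/4 - 4*a^3/3 + a^2*k/2 + 3*a - 4*exp(a)


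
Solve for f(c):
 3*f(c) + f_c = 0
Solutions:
 f(c) = C1*exp(-3*c)


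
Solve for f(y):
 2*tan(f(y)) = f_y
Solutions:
 f(y) = pi - asin(C1*exp(2*y))
 f(y) = asin(C1*exp(2*y))


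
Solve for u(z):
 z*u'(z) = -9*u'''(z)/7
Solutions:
 u(z) = C1 + Integral(C2*airyai(-21^(1/3)*z/3) + C3*airybi(-21^(1/3)*z/3), z)


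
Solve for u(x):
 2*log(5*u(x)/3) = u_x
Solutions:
 Integral(1/(-log(_y) - log(5) + log(3)), (_y, u(x)))/2 = C1 - x


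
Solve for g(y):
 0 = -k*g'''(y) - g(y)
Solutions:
 g(y) = C1*exp(y*(-1/k)^(1/3)) + C2*exp(y*(-1/k)^(1/3)*(-1 + sqrt(3)*I)/2) + C3*exp(-y*(-1/k)^(1/3)*(1 + sqrt(3)*I)/2)


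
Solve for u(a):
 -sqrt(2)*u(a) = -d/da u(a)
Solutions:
 u(a) = C1*exp(sqrt(2)*a)


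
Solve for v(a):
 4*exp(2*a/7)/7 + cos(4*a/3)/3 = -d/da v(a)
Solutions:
 v(a) = C1 - 2*exp(2*a/7) - sin(4*a/3)/4


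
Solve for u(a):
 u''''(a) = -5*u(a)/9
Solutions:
 u(a) = (C1*sin(5^(1/4)*sqrt(6)*a/6) + C2*cos(5^(1/4)*sqrt(6)*a/6))*exp(-5^(1/4)*sqrt(6)*a/6) + (C3*sin(5^(1/4)*sqrt(6)*a/6) + C4*cos(5^(1/4)*sqrt(6)*a/6))*exp(5^(1/4)*sqrt(6)*a/6)


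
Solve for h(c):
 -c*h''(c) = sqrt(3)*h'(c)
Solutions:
 h(c) = C1 + C2*c^(1 - sqrt(3))


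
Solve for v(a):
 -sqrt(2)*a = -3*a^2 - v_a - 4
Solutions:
 v(a) = C1 - a^3 + sqrt(2)*a^2/2 - 4*a


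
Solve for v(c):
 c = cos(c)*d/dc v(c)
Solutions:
 v(c) = C1 + Integral(c/cos(c), c)


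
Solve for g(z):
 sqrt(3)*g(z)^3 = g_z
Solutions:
 g(z) = -sqrt(2)*sqrt(-1/(C1 + sqrt(3)*z))/2
 g(z) = sqrt(2)*sqrt(-1/(C1 + sqrt(3)*z))/2


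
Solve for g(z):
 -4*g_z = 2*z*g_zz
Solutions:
 g(z) = C1 + C2/z


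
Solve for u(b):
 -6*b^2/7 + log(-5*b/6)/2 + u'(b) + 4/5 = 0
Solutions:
 u(b) = C1 + 2*b^3/7 - b*log(-b)/2 + b*(-5*log(5) - 3 + 5*log(6))/10


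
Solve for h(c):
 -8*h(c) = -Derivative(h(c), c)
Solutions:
 h(c) = C1*exp(8*c)


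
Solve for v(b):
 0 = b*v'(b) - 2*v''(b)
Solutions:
 v(b) = C1 + C2*erfi(b/2)


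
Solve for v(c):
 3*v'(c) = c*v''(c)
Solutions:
 v(c) = C1 + C2*c^4


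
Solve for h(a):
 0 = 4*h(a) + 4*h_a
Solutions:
 h(a) = C1*exp(-a)


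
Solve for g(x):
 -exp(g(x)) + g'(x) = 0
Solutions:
 g(x) = log(-1/(C1 + x))


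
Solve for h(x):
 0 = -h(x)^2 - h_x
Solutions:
 h(x) = 1/(C1 + x)


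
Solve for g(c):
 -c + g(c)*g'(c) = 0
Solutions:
 g(c) = -sqrt(C1 + c^2)
 g(c) = sqrt(C1 + c^2)


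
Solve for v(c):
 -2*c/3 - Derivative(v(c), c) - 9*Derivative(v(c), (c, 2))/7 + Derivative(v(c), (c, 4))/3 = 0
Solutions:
 v(c) = C1 + C2*exp(-c*(6*3^(2/3)*98^(1/3)/(sqrt(133) + 49)^(1/3) + 84^(1/3)*(sqrt(133) + 49)^(1/3))/28)*sin(3^(1/6)*c*(-28^(1/3)*3^(2/3)*(sqrt(133) + 49)^(1/3) + 18*98^(1/3)/(sqrt(133) + 49)^(1/3))/28) + C3*exp(-c*(6*3^(2/3)*98^(1/3)/(sqrt(133) + 49)^(1/3) + 84^(1/3)*(sqrt(133) + 49)^(1/3))/28)*cos(3^(1/6)*c*(-28^(1/3)*3^(2/3)*(sqrt(133) + 49)^(1/3) + 18*98^(1/3)/(sqrt(133) + 49)^(1/3))/28) + C4*exp(c*(6*3^(2/3)*98^(1/3)/(sqrt(133) + 49)^(1/3) + 84^(1/3)*(sqrt(133) + 49)^(1/3))/14) - c^2/3 + 6*c/7


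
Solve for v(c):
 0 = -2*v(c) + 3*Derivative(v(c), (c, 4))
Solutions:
 v(c) = C1*exp(-2^(1/4)*3^(3/4)*c/3) + C2*exp(2^(1/4)*3^(3/4)*c/3) + C3*sin(2^(1/4)*3^(3/4)*c/3) + C4*cos(2^(1/4)*3^(3/4)*c/3)


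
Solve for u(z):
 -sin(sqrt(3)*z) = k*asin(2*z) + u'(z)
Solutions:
 u(z) = C1 - k*(z*asin(2*z) + sqrt(1 - 4*z^2)/2) + sqrt(3)*cos(sqrt(3)*z)/3


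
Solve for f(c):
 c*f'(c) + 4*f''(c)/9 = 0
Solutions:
 f(c) = C1 + C2*erf(3*sqrt(2)*c/4)


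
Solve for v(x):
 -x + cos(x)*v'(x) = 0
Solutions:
 v(x) = C1 + Integral(x/cos(x), x)


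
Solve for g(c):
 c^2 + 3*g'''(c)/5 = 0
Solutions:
 g(c) = C1 + C2*c + C3*c^2 - c^5/36


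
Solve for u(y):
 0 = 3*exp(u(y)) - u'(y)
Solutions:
 u(y) = log(-1/(C1 + 3*y))


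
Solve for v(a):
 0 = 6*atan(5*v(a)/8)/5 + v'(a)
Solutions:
 Integral(1/atan(5*_y/8), (_y, v(a))) = C1 - 6*a/5


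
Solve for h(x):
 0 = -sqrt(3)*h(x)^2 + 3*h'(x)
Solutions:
 h(x) = -3/(C1 + sqrt(3)*x)


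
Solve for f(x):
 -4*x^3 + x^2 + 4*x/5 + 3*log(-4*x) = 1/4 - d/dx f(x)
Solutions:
 f(x) = C1 + x^4 - x^3/3 - 2*x^2/5 - 3*x*log(-x) + x*(13/4 - 6*log(2))


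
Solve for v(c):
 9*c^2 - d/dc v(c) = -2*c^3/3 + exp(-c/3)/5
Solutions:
 v(c) = C1 + c^4/6 + 3*c^3 + 3*exp(-c/3)/5


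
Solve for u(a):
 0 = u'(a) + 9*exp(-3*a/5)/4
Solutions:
 u(a) = C1 + 15*exp(-3*a/5)/4


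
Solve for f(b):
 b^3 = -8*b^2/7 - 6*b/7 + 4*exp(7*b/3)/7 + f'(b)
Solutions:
 f(b) = C1 + b^4/4 + 8*b^3/21 + 3*b^2/7 - 12*exp(7*b/3)/49


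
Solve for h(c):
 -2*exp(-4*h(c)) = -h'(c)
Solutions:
 h(c) = log(-I*(C1 + 8*c)^(1/4))
 h(c) = log(I*(C1 + 8*c)^(1/4))
 h(c) = log(-(C1 + 8*c)^(1/4))
 h(c) = log(C1 + 8*c)/4


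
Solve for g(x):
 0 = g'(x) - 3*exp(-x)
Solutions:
 g(x) = C1 - 3*exp(-x)


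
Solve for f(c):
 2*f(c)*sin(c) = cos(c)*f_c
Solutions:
 f(c) = C1/cos(c)^2


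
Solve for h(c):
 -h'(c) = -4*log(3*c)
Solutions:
 h(c) = C1 + 4*c*log(c) - 4*c + c*log(81)


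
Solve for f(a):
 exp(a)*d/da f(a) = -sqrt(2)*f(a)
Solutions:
 f(a) = C1*exp(sqrt(2)*exp(-a))


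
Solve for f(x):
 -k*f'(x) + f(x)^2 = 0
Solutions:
 f(x) = -k/(C1*k + x)


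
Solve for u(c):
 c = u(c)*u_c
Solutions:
 u(c) = -sqrt(C1 + c^2)
 u(c) = sqrt(C1 + c^2)


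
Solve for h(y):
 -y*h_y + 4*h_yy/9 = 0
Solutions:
 h(y) = C1 + C2*erfi(3*sqrt(2)*y/4)


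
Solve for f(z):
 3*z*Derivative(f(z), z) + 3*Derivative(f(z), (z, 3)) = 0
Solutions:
 f(z) = C1 + Integral(C2*airyai(-z) + C3*airybi(-z), z)


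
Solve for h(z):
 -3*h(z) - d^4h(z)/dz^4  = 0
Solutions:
 h(z) = (C1*sin(sqrt(2)*3^(1/4)*z/2) + C2*cos(sqrt(2)*3^(1/4)*z/2))*exp(-sqrt(2)*3^(1/4)*z/2) + (C3*sin(sqrt(2)*3^(1/4)*z/2) + C4*cos(sqrt(2)*3^(1/4)*z/2))*exp(sqrt(2)*3^(1/4)*z/2)


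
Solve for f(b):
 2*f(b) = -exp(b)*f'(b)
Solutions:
 f(b) = C1*exp(2*exp(-b))


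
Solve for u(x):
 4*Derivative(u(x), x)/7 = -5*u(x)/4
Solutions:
 u(x) = C1*exp(-35*x/16)


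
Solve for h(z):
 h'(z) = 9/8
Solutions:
 h(z) = C1 + 9*z/8


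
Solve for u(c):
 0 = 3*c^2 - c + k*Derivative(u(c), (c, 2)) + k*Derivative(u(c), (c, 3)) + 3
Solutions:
 u(c) = C1 + C2*c + C3*exp(-c) - c^4/(4*k) + 7*c^3/(6*k) - 5*c^2/k


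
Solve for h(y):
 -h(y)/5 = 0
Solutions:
 h(y) = 0


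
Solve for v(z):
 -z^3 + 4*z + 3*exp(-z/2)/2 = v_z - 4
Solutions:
 v(z) = C1 - z^4/4 + 2*z^2 + 4*z - 3*exp(-z/2)


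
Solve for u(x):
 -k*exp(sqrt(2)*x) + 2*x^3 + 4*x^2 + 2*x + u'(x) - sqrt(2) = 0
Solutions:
 u(x) = C1 + sqrt(2)*k*exp(sqrt(2)*x)/2 - x^4/2 - 4*x^3/3 - x^2 + sqrt(2)*x


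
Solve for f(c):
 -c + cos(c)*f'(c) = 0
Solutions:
 f(c) = C1 + Integral(c/cos(c), c)


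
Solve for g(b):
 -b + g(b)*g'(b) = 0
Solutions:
 g(b) = -sqrt(C1 + b^2)
 g(b) = sqrt(C1 + b^2)


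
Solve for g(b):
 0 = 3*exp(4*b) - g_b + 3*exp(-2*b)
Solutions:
 g(b) = C1 + 3*exp(4*b)/4 - 3*exp(-2*b)/2


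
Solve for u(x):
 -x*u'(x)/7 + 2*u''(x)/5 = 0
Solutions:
 u(x) = C1 + C2*erfi(sqrt(35)*x/14)


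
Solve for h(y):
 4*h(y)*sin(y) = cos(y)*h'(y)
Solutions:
 h(y) = C1/cos(y)^4


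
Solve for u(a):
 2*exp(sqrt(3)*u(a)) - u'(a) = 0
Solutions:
 u(a) = sqrt(3)*(2*log(-1/(C1 + 2*a)) - log(3))/6


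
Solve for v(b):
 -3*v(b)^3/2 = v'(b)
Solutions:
 v(b) = -sqrt(-1/(C1 - 3*b))
 v(b) = sqrt(-1/(C1 - 3*b))


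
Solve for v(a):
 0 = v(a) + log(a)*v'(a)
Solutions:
 v(a) = C1*exp(-li(a))


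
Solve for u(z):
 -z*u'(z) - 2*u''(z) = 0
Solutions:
 u(z) = C1 + C2*erf(z/2)


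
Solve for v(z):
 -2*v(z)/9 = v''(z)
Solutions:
 v(z) = C1*sin(sqrt(2)*z/3) + C2*cos(sqrt(2)*z/3)


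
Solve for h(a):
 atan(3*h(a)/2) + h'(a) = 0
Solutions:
 Integral(1/atan(3*_y/2), (_y, h(a))) = C1 - a


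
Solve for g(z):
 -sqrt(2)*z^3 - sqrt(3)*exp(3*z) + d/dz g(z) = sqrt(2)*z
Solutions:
 g(z) = C1 + sqrt(2)*z^4/4 + sqrt(2)*z^2/2 + sqrt(3)*exp(3*z)/3


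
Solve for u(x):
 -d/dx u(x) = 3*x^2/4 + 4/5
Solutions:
 u(x) = C1 - x^3/4 - 4*x/5


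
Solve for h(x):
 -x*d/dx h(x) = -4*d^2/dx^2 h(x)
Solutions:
 h(x) = C1 + C2*erfi(sqrt(2)*x/4)


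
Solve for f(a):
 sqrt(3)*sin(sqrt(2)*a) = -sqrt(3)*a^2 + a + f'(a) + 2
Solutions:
 f(a) = C1 + sqrt(3)*a^3/3 - a^2/2 - 2*a - sqrt(6)*cos(sqrt(2)*a)/2


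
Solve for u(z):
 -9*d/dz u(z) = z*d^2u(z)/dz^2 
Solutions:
 u(z) = C1 + C2/z^8


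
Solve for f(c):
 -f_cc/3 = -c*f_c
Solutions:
 f(c) = C1 + C2*erfi(sqrt(6)*c/2)


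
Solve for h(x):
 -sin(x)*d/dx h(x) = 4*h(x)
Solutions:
 h(x) = C1*(cos(x)^2 + 2*cos(x) + 1)/(cos(x)^2 - 2*cos(x) + 1)


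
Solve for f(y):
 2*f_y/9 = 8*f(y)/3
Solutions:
 f(y) = C1*exp(12*y)


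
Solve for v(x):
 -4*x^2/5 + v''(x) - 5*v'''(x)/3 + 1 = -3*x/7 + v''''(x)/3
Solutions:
 v(x) = C1 + C2*x + C3*exp(x*(-5 + sqrt(37))/2) + C4*exp(-x*(5 + sqrt(37))/2) + x^4/15 + 47*x^3/126 + 514*x^2/315


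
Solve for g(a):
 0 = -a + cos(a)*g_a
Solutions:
 g(a) = C1 + Integral(a/cos(a), a)


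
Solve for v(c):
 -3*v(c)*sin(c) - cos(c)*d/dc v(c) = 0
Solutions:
 v(c) = C1*cos(c)^3


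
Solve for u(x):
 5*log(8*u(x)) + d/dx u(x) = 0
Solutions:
 Integral(1/(log(_y) + 3*log(2)), (_y, u(x)))/5 = C1 - x


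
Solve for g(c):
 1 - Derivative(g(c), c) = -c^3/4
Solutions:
 g(c) = C1 + c^4/16 + c


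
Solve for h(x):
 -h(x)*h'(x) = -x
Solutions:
 h(x) = -sqrt(C1 + x^2)
 h(x) = sqrt(C1 + x^2)


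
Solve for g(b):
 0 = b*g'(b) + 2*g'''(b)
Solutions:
 g(b) = C1 + Integral(C2*airyai(-2^(2/3)*b/2) + C3*airybi(-2^(2/3)*b/2), b)


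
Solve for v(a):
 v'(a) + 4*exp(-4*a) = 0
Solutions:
 v(a) = C1 + exp(-4*a)


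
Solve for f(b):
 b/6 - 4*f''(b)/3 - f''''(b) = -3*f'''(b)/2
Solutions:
 f(b) = C1 + C2*b + b^3/48 + 9*b^2/128 + (C3*sin(sqrt(111)*b/12) + C4*cos(sqrt(111)*b/12))*exp(3*b/4)


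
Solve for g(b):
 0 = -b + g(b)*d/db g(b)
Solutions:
 g(b) = -sqrt(C1 + b^2)
 g(b) = sqrt(C1 + b^2)


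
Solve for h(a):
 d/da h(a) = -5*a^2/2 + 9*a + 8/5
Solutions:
 h(a) = C1 - 5*a^3/6 + 9*a^2/2 + 8*a/5


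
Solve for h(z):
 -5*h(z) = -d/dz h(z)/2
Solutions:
 h(z) = C1*exp(10*z)


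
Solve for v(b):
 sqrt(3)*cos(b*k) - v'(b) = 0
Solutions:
 v(b) = C1 + sqrt(3)*sin(b*k)/k


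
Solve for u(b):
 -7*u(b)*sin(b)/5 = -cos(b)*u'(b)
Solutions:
 u(b) = C1/cos(b)^(7/5)


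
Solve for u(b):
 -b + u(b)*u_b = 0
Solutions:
 u(b) = -sqrt(C1 + b^2)
 u(b) = sqrt(C1 + b^2)


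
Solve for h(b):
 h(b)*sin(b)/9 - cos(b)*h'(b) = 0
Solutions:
 h(b) = C1/cos(b)^(1/9)


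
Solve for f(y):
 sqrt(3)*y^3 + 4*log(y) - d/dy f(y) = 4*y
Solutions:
 f(y) = C1 + sqrt(3)*y^4/4 - 2*y^2 + 4*y*log(y) - 4*y


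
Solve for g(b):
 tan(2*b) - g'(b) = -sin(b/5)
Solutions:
 g(b) = C1 - log(cos(2*b))/2 - 5*cos(b/5)


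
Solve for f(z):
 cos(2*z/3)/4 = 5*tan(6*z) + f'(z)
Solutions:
 f(z) = C1 + 5*log(cos(6*z))/6 + 3*sin(2*z/3)/8


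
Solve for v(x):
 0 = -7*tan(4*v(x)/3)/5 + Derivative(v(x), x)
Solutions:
 v(x) = -3*asin(C1*exp(28*x/15))/4 + 3*pi/4
 v(x) = 3*asin(C1*exp(28*x/15))/4


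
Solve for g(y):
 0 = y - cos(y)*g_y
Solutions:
 g(y) = C1 + Integral(y/cos(y), y)


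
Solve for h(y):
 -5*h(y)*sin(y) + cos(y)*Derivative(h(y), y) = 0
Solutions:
 h(y) = C1/cos(y)^5


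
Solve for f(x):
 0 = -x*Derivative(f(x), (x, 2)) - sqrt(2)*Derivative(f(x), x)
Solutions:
 f(x) = C1 + C2*x^(1 - sqrt(2))


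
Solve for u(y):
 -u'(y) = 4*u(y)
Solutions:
 u(y) = C1*exp(-4*y)


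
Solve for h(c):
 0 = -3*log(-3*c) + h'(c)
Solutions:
 h(c) = C1 + 3*c*log(-c) + 3*c*(-1 + log(3))


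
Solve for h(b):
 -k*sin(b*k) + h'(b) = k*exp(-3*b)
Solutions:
 h(b) = C1 - k*exp(-3*b)/3 - cos(b*k)


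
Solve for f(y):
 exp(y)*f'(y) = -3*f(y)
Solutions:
 f(y) = C1*exp(3*exp(-y))


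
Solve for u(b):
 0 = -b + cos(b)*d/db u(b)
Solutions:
 u(b) = C1 + Integral(b/cos(b), b)


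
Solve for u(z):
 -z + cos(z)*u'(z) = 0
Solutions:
 u(z) = C1 + Integral(z/cos(z), z)


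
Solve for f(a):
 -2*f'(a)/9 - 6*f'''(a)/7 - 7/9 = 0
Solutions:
 f(a) = C1 + C2*sin(sqrt(21)*a/9) + C3*cos(sqrt(21)*a/9) - 7*a/2


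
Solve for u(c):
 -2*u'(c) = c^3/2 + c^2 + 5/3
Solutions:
 u(c) = C1 - c^4/16 - c^3/6 - 5*c/6


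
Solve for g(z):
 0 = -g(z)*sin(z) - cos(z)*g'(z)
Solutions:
 g(z) = C1*cos(z)


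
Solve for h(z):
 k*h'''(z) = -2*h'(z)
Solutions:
 h(z) = C1 + C2*exp(-sqrt(2)*z*sqrt(-1/k)) + C3*exp(sqrt(2)*z*sqrt(-1/k))


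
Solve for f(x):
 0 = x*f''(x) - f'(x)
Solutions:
 f(x) = C1 + C2*x^2


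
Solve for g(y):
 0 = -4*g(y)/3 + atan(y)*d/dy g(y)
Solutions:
 g(y) = C1*exp(4*Integral(1/atan(y), y)/3)


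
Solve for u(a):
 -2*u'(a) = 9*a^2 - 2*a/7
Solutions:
 u(a) = C1 - 3*a^3/2 + a^2/14


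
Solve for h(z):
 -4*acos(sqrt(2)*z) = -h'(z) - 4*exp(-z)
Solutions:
 h(z) = C1 + 4*z*acos(sqrt(2)*z) - 2*sqrt(2)*sqrt(1 - 2*z^2) + 4*exp(-z)


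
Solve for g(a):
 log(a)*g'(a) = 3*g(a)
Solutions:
 g(a) = C1*exp(3*li(a))


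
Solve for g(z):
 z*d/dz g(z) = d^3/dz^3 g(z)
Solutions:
 g(z) = C1 + Integral(C2*airyai(z) + C3*airybi(z), z)


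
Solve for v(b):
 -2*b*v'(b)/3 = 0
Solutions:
 v(b) = C1


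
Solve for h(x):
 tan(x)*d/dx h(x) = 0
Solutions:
 h(x) = C1


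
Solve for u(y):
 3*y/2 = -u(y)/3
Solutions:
 u(y) = -9*y/2


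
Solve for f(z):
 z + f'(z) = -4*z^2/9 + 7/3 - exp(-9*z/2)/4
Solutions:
 f(z) = C1 - 4*z^3/27 - z^2/2 + 7*z/3 + exp(-9*z/2)/18


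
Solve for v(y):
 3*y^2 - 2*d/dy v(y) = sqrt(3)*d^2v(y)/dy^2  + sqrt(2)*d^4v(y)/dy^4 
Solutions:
 v(y) = C1 + C2*exp(y*(-6^(5/6)/(3*sqrt(2) + sqrt(sqrt(6) + 18))^(1/3) + 6^(2/3)*(3*sqrt(2) + sqrt(sqrt(6) + 18))^(1/3))/12)*sin(y*(2^(5/6)*3^(1/3)/(3*sqrt(2) + sqrt(sqrt(6) + 18))^(1/3) + 2^(2/3)*3^(1/6)*(3*sqrt(2) + sqrt(sqrt(6) + 18))^(1/3))/4) + C3*exp(y*(-6^(5/6)/(3*sqrt(2) + sqrt(sqrt(6) + 18))^(1/3) + 6^(2/3)*(3*sqrt(2) + sqrt(sqrt(6) + 18))^(1/3))/12)*cos(y*(2^(5/6)*3^(1/3)/(3*sqrt(2) + sqrt(sqrt(6) + 18))^(1/3) + 2^(2/3)*3^(1/6)*(3*sqrt(2) + sqrt(sqrt(6) + 18))^(1/3))/4) + C4*exp(-y*(-6^(5/6)/(3*sqrt(2) + sqrt(sqrt(6) + 18))^(1/3) + 6^(2/3)*(3*sqrt(2) + sqrt(sqrt(6) + 18))^(1/3))/6) + y^3/2 - 3*sqrt(3)*y^2/4 + 9*y/4


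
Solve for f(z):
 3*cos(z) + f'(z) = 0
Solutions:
 f(z) = C1 - 3*sin(z)


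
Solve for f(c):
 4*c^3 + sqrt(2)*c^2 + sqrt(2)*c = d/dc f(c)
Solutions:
 f(c) = C1 + c^4 + sqrt(2)*c^3/3 + sqrt(2)*c^2/2


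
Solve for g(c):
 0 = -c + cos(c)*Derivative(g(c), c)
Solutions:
 g(c) = C1 + Integral(c/cos(c), c)


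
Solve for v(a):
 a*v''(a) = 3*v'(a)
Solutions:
 v(a) = C1 + C2*a^4


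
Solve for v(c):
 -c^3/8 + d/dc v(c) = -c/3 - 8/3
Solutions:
 v(c) = C1 + c^4/32 - c^2/6 - 8*c/3


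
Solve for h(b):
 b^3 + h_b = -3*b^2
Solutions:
 h(b) = C1 - b^4/4 - b^3


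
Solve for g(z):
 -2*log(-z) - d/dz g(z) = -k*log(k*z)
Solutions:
 g(z) = C1 + z*(k - 2)*log(-z) + z*(k*log(-k) - k + 2)


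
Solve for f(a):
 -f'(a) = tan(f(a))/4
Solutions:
 f(a) = pi - asin(C1*exp(-a/4))
 f(a) = asin(C1*exp(-a/4))


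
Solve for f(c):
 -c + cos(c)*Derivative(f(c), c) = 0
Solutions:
 f(c) = C1 + Integral(c/cos(c), c)


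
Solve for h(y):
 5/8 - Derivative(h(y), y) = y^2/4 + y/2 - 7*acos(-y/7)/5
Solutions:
 h(y) = C1 - y^3/12 - y^2/4 + 7*y*acos(-y/7)/5 + 5*y/8 + 7*sqrt(49 - y^2)/5


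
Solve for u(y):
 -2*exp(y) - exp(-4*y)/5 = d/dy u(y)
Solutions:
 u(y) = C1 - 2*exp(y) + exp(-4*y)/20


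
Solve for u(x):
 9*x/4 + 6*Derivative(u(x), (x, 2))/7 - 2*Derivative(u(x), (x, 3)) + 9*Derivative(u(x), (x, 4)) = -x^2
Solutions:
 u(x) = C1 + C2*x - 7*x^4/72 - 581*x^3/432 + 1225*x^2/432 + (C3*sin(sqrt(329)*x/63) + C4*cos(sqrt(329)*x/63))*exp(x/9)


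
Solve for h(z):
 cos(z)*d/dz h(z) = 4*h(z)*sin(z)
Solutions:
 h(z) = C1/cos(z)^4


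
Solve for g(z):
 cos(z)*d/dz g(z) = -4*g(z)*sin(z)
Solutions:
 g(z) = C1*cos(z)^4


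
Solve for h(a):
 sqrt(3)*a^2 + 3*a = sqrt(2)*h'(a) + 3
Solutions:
 h(a) = C1 + sqrt(6)*a^3/6 + 3*sqrt(2)*a^2/4 - 3*sqrt(2)*a/2


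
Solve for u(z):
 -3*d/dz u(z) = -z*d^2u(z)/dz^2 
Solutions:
 u(z) = C1 + C2*z^4


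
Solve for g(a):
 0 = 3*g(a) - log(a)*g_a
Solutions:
 g(a) = C1*exp(3*li(a))


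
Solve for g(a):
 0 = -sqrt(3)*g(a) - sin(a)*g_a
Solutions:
 g(a) = C1*(cos(a) + 1)^(sqrt(3)/2)/(cos(a) - 1)^(sqrt(3)/2)


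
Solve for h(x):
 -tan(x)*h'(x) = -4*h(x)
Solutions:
 h(x) = C1*sin(x)^4


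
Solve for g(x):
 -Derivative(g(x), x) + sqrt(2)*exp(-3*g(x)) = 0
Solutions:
 g(x) = log(C1 + 3*sqrt(2)*x)/3
 g(x) = log((-3^(1/3) - 3^(5/6)*I)*(C1 + sqrt(2)*x)^(1/3)/2)
 g(x) = log((-3^(1/3) + 3^(5/6)*I)*(C1 + sqrt(2)*x)^(1/3)/2)


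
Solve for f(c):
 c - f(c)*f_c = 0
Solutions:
 f(c) = -sqrt(C1 + c^2)
 f(c) = sqrt(C1 + c^2)


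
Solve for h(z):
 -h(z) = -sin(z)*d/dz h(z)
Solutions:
 h(z) = C1*sqrt(cos(z) - 1)/sqrt(cos(z) + 1)


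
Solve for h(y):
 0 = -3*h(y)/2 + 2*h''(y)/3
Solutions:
 h(y) = C1*exp(-3*y/2) + C2*exp(3*y/2)


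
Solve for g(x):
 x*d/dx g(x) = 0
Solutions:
 g(x) = C1


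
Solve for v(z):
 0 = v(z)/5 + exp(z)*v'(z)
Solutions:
 v(z) = C1*exp(exp(-z)/5)


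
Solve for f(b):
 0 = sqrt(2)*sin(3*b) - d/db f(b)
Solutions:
 f(b) = C1 - sqrt(2)*cos(3*b)/3


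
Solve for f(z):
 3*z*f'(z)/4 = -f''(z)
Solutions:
 f(z) = C1 + C2*erf(sqrt(6)*z/4)


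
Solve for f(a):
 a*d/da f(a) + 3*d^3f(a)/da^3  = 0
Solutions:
 f(a) = C1 + Integral(C2*airyai(-3^(2/3)*a/3) + C3*airybi(-3^(2/3)*a/3), a)


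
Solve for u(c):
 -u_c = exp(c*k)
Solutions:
 u(c) = C1 - exp(c*k)/k


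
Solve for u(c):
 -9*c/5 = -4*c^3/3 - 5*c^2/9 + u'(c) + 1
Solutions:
 u(c) = C1 + c^4/3 + 5*c^3/27 - 9*c^2/10 - c


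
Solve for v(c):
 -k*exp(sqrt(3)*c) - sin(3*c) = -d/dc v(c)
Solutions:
 v(c) = C1 + sqrt(3)*k*exp(sqrt(3)*c)/3 - cos(3*c)/3


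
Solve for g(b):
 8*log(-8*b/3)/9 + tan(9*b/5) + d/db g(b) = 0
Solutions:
 g(b) = C1 - 8*b*log(-b)/9 - 8*b*log(2)/3 + 8*b/9 + 8*b*log(3)/9 + 5*log(cos(9*b/5))/9


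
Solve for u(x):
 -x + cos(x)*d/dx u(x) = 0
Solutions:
 u(x) = C1 + Integral(x/cos(x), x)


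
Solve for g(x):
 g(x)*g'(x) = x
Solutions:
 g(x) = -sqrt(C1 + x^2)
 g(x) = sqrt(C1 + x^2)


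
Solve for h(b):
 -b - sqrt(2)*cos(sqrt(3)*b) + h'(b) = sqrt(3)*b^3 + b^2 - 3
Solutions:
 h(b) = C1 + sqrt(3)*b^4/4 + b^3/3 + b^2/2 - 3*b + sqrt(6)*sin(sqrt(3)*b)/3


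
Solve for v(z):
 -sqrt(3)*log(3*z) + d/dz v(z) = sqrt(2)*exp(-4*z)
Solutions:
 v(z) = C1 + sqrt(3)*z*log(z) + sqrt(3)*z*(-1 + log(3)) - sqrt(2)*exp(-4*z)/4


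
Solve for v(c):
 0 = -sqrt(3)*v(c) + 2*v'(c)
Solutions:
 v(c) = C1*exp(sqrt(3)*c/2)


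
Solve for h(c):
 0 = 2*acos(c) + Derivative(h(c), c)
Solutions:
 h(c) = C1 - 2*c*acos(c) + 2*sqrt(1 - c^2)


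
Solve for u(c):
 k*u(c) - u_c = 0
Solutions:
 u(c) = C1*exp(c*k)


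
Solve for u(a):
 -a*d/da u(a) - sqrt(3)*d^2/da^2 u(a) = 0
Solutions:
 u(a) = C1 + C2*erf(sqrt(2)*3^(3/4)*a/6)


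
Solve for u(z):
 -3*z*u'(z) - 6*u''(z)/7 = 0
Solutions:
 u(z) = C1 + C2*erf(sqrt(7)*z/2)


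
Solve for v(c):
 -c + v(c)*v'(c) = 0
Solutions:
 v(c) = -sqrt(C1 + c^2)
 v(c) = sqrt(C1 + c^2)


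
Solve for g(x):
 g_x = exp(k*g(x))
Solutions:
 g(x) = Piecewise((log(-1/(C1*k + k*x))/k, Ne(k, 0)), (nan, True))
 g(x) = Piecewise((C1 + x, Eq(k, 0)), (nan, True))


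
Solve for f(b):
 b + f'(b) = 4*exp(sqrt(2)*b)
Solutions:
 f(b) = C1 - b^2/2 + 2*sqrt(2)*exp(sqrt(2)*b)


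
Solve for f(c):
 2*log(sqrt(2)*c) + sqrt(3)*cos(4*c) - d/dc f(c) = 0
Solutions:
 f(c) = C1 + 2*c*log(c) - 2*c + c*log(2) + sqrt(3)*sin(4*c)/4


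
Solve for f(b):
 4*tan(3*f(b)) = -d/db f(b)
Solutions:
 f(b) = -asin(C1*exp(-12*b))/3 + pi/3
 f(b) = asin(C1*exp(-12*b))/3


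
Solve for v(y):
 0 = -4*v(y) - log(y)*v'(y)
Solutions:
 v(y) = C1*exp(-4*li(y))


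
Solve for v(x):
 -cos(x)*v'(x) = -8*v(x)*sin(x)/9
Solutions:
 v(x) = C1/cos(x)^(8/9)


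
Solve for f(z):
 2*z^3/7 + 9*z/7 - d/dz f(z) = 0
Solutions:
 f(z) = C1 + z^4/14 + 9*z^2/14


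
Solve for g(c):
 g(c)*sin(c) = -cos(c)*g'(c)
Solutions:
 g(c) = C1*cos(c)


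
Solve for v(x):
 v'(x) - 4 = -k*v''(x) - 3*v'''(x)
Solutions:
 v(x) = C1 + C2*exp(x*(-k + sqrt(k^2 - 12))/6) + C3*exp(-x*(k + sqrt(k^2 - 12))/6) + 4*x


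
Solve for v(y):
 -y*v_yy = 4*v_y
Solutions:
 v(y) = C1 + C2/y^3


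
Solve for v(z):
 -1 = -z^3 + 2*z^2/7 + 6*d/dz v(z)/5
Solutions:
 v(z) = C1 + 5*z^4/24 - 5*z^3/63 - 5*z/6


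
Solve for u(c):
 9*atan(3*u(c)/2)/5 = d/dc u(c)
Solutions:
 Integral(1/atan(3*_y/2), (_y, u(c))) = C1 + 9*c/5


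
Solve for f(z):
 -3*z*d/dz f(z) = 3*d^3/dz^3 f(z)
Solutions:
 f(z) = C1 + Integral(C2*airyai(-z) + C3*airybi(-z), z)


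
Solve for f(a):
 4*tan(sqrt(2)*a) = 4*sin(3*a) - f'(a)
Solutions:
 f(a) = C1 + 2*sqrt(2)*log(cos(sqrt(2)*a)) - 4*cos(3*a)/3


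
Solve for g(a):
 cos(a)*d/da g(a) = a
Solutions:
 g(a) = C1 + Integral(a/cos(a), a)


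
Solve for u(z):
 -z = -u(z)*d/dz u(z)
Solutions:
 u(z) = -sqrt(C1 + z^2)
 u(z) = sqrt(C1 + z^2)


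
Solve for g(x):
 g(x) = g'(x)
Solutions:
 g(x) = C1*exp(x)


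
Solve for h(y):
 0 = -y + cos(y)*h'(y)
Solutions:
 h(y) = C1 + Integral(y/cos(y), y)


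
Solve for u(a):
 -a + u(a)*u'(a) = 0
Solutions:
 u(a) = -sqrt(C1 + a^2)
 u(a) = sqrt(C1 + a^2)


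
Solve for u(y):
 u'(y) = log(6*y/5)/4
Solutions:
 u(y) = C1 + y*log(y)/4 - y*log(5)/4 - y/4 + y*log(6)/4


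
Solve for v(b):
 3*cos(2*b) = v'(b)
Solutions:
 v(b) = C1 + 3*sin(2*b)/2


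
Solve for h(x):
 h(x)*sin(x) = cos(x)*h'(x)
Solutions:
 h(x) = C1/cos(x)


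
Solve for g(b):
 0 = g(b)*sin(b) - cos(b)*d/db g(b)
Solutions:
 g(b) = C1/cos(b)


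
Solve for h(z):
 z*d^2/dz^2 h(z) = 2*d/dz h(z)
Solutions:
 h(z) = C1 + C2*z^3


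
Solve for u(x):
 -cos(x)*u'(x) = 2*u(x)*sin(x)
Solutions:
 u(x) = C1*cos(x)^2


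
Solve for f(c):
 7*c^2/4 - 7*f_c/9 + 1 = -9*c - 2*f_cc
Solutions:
 f(c) = C1 + C2*exp(7*c/18) + 3*c^3/4 + 81*c^2/7 + 2979*c/49


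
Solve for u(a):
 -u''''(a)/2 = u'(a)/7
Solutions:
 u(a) = C1 + C4*exp(-2^(1/3)*7^(2/3)*a/7) + (C2*sin(2^(1/3)*sqrt(3)*7^(2/3)*a/14) + C3*cos(2^(1/3)*sqrt(3)*7^(2/3)*a/14))*exp(2^(1/3)*7^(2/3)*a/14)


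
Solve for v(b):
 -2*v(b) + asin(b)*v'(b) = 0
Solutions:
 v(b) = C1*exp(2*Integral(1/asin(b), b))


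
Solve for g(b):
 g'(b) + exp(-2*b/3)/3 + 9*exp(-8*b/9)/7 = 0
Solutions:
 g(b) = C1 + exp(-2*b/3)/2 + 81*exp(-8*b/9)/56


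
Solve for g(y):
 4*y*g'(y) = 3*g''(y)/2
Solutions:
 g(y) = C1 + C2*erfi(2*sqrt(3)*y/3)


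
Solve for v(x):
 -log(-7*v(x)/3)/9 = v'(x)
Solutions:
 9*Integral(1/(log(-_y) - log(3) + log(7)), (_y, v(x))) = C1 - x


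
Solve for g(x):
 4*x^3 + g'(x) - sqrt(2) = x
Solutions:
 g(x) = C1 - x^4 + x^2/2 + sqrt(2)*x


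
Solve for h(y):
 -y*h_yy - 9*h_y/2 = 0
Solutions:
 h(y) = C1 + C2/y^(7/2)


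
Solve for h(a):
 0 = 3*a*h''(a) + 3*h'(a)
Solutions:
 h(a) = C1 + C2*log(a)


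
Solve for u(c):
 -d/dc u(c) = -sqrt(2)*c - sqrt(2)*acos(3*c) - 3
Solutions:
 u(c) = C1 + sqrt(2)*c^2/2 + 3*c + sqrt(2)*(c*acos(3*c) - sqrt(1 - 9*c^2)/3)


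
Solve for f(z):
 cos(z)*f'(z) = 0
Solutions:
 f(z) = C1


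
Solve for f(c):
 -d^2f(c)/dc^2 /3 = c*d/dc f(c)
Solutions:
 f(c) = C1 + C2*erf(sqrt(6)*c/2)


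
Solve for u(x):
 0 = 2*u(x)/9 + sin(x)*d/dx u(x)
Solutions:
 u(x) = C1*(cos(x) + 1)^(1/9)/(cos(x) - 1)^(1/9)


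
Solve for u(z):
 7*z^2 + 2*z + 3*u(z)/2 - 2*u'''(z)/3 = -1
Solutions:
 u(z) = C3*exp(2^(1/3)*3^(2/3)*z/2) - 14*z^2/3 - 4*z/3 + (C1*sin(3*2^(1/3)*3^(1/6)*z/4) + C2*cos(3*2^(1/3)*3^(1/6)*z/4))*exp(-2^(1/3)*3^(2/3)*z/4) - 2/3


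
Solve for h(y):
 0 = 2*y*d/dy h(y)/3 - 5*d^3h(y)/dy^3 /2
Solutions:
 h(y) = C1 + Integral(C2*airyai(30^(2/3)*y/15) + C3*airybi(30^(2/3)*y/15), y)


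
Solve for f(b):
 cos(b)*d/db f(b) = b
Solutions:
 f(b) = C1 + Integral(b/cos(b), b)


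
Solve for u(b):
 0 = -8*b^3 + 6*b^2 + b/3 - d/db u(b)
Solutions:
 u(b) = C1 - 2*b^4 + 2*b^3 + b^2/6


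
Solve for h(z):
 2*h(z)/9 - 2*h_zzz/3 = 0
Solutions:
 h(z) = C3*exp(3^(2/3)*z/3) + (C1*sin(3^(1/6)*z/2) + C2*cos(3^(1/6)*z/2))*exp(-3^(2/3)*z/6)


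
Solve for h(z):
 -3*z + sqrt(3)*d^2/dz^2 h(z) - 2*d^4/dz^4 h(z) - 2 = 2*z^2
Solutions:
 h(z) = C1 + C2*z + C3*exp(-sqrt(2)*3^(1/4)*z/2) + C4*exp(sqrt(2)*3^(1/4)*z/2) + sqrt(3)*z^4/18 + sqrt(3)*z^3/6 + z^2*(sqrt(3) + 4)/3


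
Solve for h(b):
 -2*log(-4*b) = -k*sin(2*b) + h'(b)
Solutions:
 h(b) = C1 - 2*b*log(-b) - 4*b*log(2) + 2*b - k*cos(2*b)/2


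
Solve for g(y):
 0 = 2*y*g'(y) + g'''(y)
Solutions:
 g(y) = C1 + Integral(C2*airyai(-2^(1/3)*y) + C3*airybi(-2^(1/3)*y), y)


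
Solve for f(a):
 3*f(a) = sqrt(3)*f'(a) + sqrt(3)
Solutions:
 f(a) = C1*exp(sqrt(3)*a) + sqrt(3)/3


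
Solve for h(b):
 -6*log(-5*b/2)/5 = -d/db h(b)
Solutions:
 h(b) = C1 + 6*b*log(-b)/5 + 6*b*(-1 - log(2) + log(5))/5


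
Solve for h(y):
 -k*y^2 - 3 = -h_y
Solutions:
 h(y) = C1 + k*y^3/3 + 3*y


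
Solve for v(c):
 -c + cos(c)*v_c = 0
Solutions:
 v(c) = C1 + Integral(c/cos(c), c)


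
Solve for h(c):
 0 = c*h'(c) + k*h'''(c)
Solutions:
 h(c) = C1 + Integral(C2*airyai(c*(-1/k)^(1/3)) + C3*airybi(c*(-1/k)^(1/3)), c)


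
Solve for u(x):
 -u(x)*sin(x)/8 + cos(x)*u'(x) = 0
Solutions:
 u(x) = C1/cos(x)^(1/8)


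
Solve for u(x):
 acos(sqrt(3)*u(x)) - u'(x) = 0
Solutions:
 Integral(1/acos(sqrt(3)*_y), (_y, u(x))) = C1 + x


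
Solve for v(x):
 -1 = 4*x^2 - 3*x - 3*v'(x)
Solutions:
 v(x) = C1 + 4*x^3/9 - x^2/2 + x/3


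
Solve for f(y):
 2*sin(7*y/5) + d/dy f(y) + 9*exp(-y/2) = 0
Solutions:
 f(y) = C1 + 10*cos(7*y/5)/7 + 18*exp(-y/2)


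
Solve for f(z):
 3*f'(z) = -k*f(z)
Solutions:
 f(z) = C1*exp(-k*z/3)


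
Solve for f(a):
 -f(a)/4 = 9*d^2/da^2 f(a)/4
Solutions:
 f(a) = C1*sin(a/3) + C2*cos(a/3)


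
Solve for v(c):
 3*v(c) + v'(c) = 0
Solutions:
 v(c) = C1*exp(-3*c)


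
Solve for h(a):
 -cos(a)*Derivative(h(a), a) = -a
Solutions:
 h(a) = C1 + Integral(a/cos(a), a)


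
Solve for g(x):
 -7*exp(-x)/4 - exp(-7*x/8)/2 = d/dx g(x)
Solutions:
 g(x) = C1 + 7*exp(-x)/4 + 4*exp(-7*x/8)/7


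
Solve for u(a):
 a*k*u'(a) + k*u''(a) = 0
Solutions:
 u(a) = C1 + C2*erf(sqrt(2)*a/2)


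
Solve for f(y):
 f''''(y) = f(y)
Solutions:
 f(y) = C1*exp(-y) + C2*exp(y) + C3*sin(y) + C4*cos(y)


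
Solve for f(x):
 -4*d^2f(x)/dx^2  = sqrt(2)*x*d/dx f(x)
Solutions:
 f(x) = C1 + C2*erf(2^(3/4)*x/4)


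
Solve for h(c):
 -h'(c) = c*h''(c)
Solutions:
 h(c) = C1 + C2*log(c)


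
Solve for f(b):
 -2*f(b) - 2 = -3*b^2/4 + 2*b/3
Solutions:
 f(b) = 3*b^2/8 - b/3 - 1


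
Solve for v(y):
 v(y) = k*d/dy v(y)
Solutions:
 v(y) = C1*exp(y/k)


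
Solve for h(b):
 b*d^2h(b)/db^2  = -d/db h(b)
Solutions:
 h(b) = C1 + C2*log(b)


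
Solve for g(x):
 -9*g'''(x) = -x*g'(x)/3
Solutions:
 g(x) = C1 + Integral(C2*airyai(x/3) + C3*airybi(x/3), x)


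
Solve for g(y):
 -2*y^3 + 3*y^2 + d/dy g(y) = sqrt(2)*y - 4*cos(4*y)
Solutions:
 g(y) = C1 + y^4/2 - y^3 + sqrt(2)*y^2/2 - sin(4*y)


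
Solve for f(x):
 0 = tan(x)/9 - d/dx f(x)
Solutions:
 f(x) = C1 - log(cos(x))/9


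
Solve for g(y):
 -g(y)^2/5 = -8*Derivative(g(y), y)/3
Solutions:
 g(y) = -40/(C1 + 3*y)


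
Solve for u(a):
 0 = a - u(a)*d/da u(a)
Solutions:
 u(a) = -sqrt(C1 + a^2)
 u(a) = sqrt(C1 + a^2)


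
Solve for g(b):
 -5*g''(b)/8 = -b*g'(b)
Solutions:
 g(b) = C1 + C2*erfi(2*sqrt(5)*b/5)


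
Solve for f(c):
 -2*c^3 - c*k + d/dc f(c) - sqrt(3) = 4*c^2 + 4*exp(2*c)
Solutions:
 f(c) = C1 + c^4/2 + 4*c^3/3 + c^2*k/2 + sqrt(3)*c + 2*exp(2*c)


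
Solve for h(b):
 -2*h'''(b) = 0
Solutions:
 h(b) = C1 + C2*b + C3*b^2


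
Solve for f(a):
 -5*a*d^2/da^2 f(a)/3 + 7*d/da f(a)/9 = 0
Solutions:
 f(a) = C1 + C2*a^(22/15)


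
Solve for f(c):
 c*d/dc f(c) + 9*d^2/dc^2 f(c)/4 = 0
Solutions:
 f(c) = C1 + C2*erf(sqrt(2)*c/3)


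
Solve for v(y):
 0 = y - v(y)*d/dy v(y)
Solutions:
 v(y) = -sqrt(C1 + y^2)
 v(y) = sqrt(C1 + y^2)


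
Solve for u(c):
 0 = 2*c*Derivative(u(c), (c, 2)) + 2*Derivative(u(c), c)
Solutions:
 u(c) = C1 + C2*log(c)


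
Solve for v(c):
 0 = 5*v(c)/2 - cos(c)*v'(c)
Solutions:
 v(c) = C1*(sin(c) + 1)^(5/4)/(sin(c) - 1)^(5/4)


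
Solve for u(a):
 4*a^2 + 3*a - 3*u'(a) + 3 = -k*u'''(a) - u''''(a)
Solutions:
 u(a) = C1 + C2*exp(-a*(k^2/(k^3 + sqrt(-4*k^6 + (2*k^3 - 81)^2)/2 - 81/2)^(1/3) + k + (k^3 + sqrt(-4*k^6 + (2*k^3 - 81)^2)/2 - 81/2)^(1/3))/3) + C3*exp(a*(-4*k^2/((-1 + sqrt(3)*I)*(k^3 + sqrt(-4*k^6 + (2*k^3 - 81)^2)/2 - 81/2)^(1/3)) - 2*k + (k^3 + sqrt(-4*k^6 + (2*k^3 - 81)^2)/2 - 81/2)^(1/3) - sqrt(3)*I*(k^3 + sqrt(-4*k^6 + (2*k^3 - 81)^2)/2 - 81/2)^(1/3))/6) + C4*exp(a*(4*k^2/((1 + sqrt(3)*I)*(k^3 + sqrt(-4*k^6 + (2*k^3 - 81)^2)/2 - 81/2)^(1/3)) - 2*k + (k^3 + sqrt(-4*k^6 + (2*k^3 - 81)^2)/2 - 81/2)^(1/3) + sqrt(3)*I*(k^3 + sqrt(-4*k^6 + (2*k^3 - 81)^2)/2 - 81/2)^(1/3))/6) + 4*a^3/9 + a^2/2 + 8*a*k/9 + a
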